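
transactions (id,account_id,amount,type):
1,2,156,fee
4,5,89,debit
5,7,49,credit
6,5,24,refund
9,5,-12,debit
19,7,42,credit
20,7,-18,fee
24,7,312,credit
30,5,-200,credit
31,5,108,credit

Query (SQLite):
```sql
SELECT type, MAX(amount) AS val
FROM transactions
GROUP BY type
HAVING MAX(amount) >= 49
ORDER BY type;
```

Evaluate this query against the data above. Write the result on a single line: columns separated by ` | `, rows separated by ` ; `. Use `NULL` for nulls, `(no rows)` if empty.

Partition transactions by type; compute MAX(amount) within each group.
HAVING: keep groups where MAX(amount) >= 49.
  credit: ids {5, 19, 24, 30, 31} → MAX(amount)=312
  debit: ids {4, 9} → MAX(amount)=89
  fee: ids {1, 20} → MAX(amount)=156
  refund: ids {6} → MAX(amount)=24

credit | 312 ; debit | 89 ; fee | 156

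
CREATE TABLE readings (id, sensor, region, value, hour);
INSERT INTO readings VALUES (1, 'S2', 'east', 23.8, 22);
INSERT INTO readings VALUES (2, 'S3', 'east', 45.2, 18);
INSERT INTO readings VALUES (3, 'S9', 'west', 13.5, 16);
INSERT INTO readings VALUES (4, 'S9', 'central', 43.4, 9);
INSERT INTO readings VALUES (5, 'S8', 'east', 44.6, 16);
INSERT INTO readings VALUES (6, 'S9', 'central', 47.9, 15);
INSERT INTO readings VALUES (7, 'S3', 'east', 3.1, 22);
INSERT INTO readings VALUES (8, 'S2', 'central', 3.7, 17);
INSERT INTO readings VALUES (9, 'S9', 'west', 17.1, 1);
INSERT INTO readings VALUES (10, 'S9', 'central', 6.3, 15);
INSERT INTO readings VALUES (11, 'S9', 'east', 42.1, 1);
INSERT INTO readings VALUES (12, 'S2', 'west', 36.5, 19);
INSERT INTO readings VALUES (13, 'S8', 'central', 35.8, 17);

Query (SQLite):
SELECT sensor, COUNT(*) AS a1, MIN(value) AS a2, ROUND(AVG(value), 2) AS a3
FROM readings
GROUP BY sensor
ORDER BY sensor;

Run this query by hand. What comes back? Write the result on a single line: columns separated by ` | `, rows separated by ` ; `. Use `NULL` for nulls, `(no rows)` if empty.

Group readings by sensor.
Per group compute: COUNT(*), MIN(value), ROUND(AVG(value), 2).
  S2: ids {1, 8, 12} → COUNT(*)=3, MIN(value)=3.7, ROUND(AVG(value), 2)=21.33
  S3: ids {2, 7} → COUNT(*)=2, MIN(value)=3.1, ROUND(AVG(value), 2)=24.15
  S8: ids {5, 13} → COUNT(*)=2, MIN(value)=35.8, ROUND(AVG(value), 2)=40.2
  S9: ids {3, 4, 6, 9, 10, 11} → COUNT(*)=6, MIN(value)=6.3, ROUND(AVG(value), 2)=28.38

S2 | 3 | 3.7 | 21.33 ; S3 | 2 | 3.1 | 24.15 ; S8 | 2 | 35.8 | 40.2 ; S9 | 6 | 6.3 | 28.38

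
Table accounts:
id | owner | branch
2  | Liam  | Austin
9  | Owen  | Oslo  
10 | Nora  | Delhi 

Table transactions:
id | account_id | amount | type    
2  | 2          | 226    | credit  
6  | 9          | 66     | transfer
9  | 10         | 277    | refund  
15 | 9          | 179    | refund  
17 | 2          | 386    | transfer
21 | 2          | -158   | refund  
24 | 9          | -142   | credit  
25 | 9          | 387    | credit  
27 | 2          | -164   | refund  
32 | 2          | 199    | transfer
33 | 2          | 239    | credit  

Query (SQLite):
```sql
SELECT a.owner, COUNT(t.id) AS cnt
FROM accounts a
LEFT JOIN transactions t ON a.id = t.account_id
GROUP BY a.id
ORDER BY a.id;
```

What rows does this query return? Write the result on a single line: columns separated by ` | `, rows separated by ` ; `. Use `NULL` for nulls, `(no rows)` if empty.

Liam | 6 ; Owen | 4 ; Nora | 1

LEFT JOIN keeps every accounts row; unmatched ones get NULL for transactions columns.
Group by accounts.id and compute COUNT(t.id). COUNT(col) of an all-NULL group is 0.
  2: ids {2, 17, 21, 27, 32, 33} → COUNT(t.id)=6
  9: ids {6, 15, 24, 25} → COUNT(t.id)=4
  10: ids {9} → COUNT(t.id)=1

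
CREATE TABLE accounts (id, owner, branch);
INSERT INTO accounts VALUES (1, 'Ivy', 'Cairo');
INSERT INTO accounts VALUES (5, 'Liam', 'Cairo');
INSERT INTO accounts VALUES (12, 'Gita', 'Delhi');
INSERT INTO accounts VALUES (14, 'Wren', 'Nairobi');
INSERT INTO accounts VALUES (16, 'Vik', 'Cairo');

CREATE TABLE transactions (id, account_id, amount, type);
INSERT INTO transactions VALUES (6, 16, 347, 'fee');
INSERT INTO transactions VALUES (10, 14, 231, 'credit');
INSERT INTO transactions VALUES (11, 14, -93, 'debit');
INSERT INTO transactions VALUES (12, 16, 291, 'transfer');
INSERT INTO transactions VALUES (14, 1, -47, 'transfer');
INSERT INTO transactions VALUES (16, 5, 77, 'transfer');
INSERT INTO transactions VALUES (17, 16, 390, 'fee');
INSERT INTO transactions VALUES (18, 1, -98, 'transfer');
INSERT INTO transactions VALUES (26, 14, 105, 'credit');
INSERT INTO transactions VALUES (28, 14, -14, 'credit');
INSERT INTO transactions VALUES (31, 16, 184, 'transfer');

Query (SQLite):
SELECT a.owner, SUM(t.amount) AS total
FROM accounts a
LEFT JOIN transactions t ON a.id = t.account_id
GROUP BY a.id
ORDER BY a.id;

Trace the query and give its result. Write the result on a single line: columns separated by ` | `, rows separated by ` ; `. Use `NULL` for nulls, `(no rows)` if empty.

Ivy | -145 ; Liam | 77 ; Gita | NULL ; Wren | 229 ; Vik | 1212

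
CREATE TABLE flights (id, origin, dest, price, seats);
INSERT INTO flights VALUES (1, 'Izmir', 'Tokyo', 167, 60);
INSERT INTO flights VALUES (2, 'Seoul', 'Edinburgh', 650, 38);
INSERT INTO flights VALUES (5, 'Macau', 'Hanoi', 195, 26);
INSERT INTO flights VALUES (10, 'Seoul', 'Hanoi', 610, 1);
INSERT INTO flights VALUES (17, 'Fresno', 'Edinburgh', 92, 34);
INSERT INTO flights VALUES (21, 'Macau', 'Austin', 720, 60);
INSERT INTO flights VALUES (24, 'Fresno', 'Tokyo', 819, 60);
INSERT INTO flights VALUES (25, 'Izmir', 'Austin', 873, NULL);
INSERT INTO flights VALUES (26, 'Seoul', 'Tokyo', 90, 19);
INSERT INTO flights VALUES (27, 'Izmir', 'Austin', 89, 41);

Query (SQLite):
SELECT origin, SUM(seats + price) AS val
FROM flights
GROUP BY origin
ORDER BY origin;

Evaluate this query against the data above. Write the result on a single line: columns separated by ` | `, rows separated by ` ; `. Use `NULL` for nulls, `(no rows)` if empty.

Fresno | 1005 ; Izmir | 357 ; Macau | 1001 ; Seoul | 1408

For each row compute seats + price.
Group by origin; take SUM of the expression per group.
  Fresno: ids {17, 24} → SUM(seats + price)=1005
  Izmir: ids {1, 25, 27} → SUM(seats + price)=357
  Macau: ids {5, 21} → SUM(seats + price)=1001
  Seoul: ids {2, 10, 26} → SUM(seats + price)=1408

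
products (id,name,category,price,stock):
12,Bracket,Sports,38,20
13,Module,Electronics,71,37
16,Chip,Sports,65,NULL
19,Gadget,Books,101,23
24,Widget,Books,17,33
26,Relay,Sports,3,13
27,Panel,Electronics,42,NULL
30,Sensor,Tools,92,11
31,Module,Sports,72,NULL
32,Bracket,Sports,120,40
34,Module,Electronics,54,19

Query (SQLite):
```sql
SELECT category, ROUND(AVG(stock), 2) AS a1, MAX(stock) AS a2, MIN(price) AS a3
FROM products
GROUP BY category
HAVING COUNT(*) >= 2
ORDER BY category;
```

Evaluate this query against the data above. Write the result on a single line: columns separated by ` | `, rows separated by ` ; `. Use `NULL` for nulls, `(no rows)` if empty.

Group products by category.
Per group compute: ROUND(AVG(stock), 2), MAX(stock), MIN(price).
HAVING: drop groups with fewer than 2 rows.
  Books: ids {19, 24} → ROUND(AVG(stock), 2)=28, MAX(stock)=33, MIN(price)=17
  Electronics: ids {13, 27, 34} → ROUND(AVG(stock), 2)=28, MAX(stock)=37, MIN(price)=42
  Sports: ids {12, 16, 26, 31, 32} → ROUND(AVG(stock), 2)=24.33, MAX(stock)=40, MIN(price)=3
  Tools: ids {30} → ROUND(AVG(stock), 2)=11, MAX(stock)=11, MIN(price)=92

Books | 28 | 33 | 17 ; Electronics | 28 | 37 | 42 ; Sports | 24.33 | 40 | 3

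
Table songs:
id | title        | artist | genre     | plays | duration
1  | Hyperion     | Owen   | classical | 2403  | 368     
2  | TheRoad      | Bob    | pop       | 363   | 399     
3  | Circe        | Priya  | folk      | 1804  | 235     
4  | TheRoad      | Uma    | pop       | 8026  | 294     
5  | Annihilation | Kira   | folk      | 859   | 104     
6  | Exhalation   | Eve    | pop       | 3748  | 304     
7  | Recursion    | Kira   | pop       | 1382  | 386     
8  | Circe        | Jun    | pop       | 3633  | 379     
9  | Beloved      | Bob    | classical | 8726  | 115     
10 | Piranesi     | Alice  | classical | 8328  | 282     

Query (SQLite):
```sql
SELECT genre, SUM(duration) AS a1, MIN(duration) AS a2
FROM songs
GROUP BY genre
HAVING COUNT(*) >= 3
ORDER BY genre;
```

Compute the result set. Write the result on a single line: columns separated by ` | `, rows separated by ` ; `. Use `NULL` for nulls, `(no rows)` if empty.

classical | 765 | 115 ; pop | 1762 | 294

Group songs by genre.
Per group compute: SUM(duration), MIN(duration).
HAVING: drop groups with fewer than 3 rows.
  classical: ids {1, 9, 10} → SUM(duration)=765, MIN(duration)=115
  folk: ids {3, 5} → SUM(duration)=339, MIN(duration)=104
  pop: ids {2, 4, 6, 7, 8} → SUM(duration)=1762, MIN(duration)=294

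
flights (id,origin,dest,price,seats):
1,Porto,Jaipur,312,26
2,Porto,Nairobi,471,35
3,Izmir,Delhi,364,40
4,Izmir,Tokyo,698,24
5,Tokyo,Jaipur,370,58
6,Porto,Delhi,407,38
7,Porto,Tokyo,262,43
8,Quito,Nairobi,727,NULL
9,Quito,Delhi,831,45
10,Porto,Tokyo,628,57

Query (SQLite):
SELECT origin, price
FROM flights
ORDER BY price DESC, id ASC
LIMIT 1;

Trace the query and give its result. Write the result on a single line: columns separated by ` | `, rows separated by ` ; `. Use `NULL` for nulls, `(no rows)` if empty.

Quito | 831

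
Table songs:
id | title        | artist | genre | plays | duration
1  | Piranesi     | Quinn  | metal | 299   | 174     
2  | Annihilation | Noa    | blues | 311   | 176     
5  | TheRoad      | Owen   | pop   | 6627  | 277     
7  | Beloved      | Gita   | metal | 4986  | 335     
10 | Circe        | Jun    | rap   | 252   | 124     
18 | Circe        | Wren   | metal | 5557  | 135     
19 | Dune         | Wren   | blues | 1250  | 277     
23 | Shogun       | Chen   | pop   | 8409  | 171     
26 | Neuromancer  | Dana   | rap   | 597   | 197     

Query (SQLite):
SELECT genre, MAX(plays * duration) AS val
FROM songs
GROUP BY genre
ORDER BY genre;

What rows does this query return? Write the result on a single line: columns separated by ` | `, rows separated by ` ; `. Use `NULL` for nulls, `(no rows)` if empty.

blues | 346250 ; metal | 1670310 ; pop | 1835679 ; rap | 117609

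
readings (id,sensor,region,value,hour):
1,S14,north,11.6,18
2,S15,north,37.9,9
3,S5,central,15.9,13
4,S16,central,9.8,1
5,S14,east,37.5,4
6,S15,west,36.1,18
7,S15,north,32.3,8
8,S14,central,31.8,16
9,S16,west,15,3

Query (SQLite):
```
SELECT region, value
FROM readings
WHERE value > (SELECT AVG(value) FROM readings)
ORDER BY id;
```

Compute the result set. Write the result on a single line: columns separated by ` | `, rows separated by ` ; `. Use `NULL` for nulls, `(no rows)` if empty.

Scalar subquery: AVG(value) over all readings rows = 25.322222 (≈; comparison uses full precision).
Keep rows where value > that value.

north | 37.9 ; east | 37.5 ; west | 36.1 ; north | 32.3 ; central | 31.8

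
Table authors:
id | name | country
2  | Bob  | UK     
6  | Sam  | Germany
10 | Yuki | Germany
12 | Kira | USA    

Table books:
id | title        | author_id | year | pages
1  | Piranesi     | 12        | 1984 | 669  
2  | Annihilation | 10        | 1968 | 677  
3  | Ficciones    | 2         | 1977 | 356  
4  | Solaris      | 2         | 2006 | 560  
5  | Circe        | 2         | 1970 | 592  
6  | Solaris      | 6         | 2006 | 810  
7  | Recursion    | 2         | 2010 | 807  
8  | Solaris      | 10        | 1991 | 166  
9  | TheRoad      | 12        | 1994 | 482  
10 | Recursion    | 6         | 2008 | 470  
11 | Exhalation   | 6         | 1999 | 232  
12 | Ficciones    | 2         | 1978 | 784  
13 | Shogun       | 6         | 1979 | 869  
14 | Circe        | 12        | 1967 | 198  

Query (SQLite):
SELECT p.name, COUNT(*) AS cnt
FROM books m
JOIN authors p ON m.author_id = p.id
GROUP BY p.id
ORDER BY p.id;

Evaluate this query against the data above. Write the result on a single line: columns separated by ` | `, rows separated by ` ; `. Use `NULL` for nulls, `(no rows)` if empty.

Bob | 5 ; Sam | 4 ; Yuki | 2 ; Kira | 3

Join each books row to its authors via author_id.
Group joined rows by authors.id; compute COUNT(*) per group.
  2: ids {3, 4, 5, 7, 12} → COUNT(*)=5
  6: ids {6, 10, 11, 13} → COUNT(*)=4
  10: ids {2, 8} → COUNT(*)=2
  12: ids {1, 9, 14} → COUNT(*)=3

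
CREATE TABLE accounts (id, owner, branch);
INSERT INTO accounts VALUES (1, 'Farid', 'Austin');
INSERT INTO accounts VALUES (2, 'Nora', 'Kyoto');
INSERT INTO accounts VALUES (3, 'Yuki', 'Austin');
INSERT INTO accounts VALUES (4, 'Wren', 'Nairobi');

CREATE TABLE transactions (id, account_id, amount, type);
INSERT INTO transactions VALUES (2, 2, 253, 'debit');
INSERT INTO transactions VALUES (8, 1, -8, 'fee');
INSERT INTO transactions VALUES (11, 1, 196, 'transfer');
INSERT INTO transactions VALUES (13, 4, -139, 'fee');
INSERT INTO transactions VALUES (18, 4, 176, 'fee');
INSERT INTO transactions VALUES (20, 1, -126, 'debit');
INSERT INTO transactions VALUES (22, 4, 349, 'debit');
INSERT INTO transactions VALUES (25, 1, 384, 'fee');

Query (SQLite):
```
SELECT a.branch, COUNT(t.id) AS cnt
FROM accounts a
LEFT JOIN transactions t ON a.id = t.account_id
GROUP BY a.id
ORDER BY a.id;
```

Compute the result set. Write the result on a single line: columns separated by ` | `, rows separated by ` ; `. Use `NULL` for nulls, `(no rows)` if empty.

LEFT JOIN keeps every accounts row; unmatched ones get NULL for transactions columns.
Group by accounts.id and compute COUNT(t.id). COUNT(col) of an all-NULL group is 0.
  1: ids {8, 11, 20, 25} → COUNT(t.id)=4
  2: ids {2} → COUNT(t.id)=1
  3: ids {—} → COUNT(t.id)=0
  4: ids {13, 18, 22} → COUNT(t.id)=3

Austin | 4 ; Kyoto | 1 ; Austin | 0 ; Nairobi | 3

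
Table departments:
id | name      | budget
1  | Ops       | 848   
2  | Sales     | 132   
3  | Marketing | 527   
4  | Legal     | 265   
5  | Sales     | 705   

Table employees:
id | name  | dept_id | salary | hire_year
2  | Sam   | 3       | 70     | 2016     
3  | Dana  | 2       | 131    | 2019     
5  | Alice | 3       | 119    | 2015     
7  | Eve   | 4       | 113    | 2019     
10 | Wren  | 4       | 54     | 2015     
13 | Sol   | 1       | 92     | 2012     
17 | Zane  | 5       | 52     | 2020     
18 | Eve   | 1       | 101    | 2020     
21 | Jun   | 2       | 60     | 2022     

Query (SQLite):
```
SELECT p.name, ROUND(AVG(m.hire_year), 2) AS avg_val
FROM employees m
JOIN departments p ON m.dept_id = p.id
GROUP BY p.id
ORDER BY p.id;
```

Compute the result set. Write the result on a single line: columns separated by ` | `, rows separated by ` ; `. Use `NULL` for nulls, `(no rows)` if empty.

Join each employees row to its departments via dept_id.
Group joined rows by departments.id; compute ROUND(AVG(m.hire_year), 2) per group.
  1: ids {13, 18} → ROUND(AVG(m.hire_year), 2)=2016
  2: ids {3, 21} → ROUND(AVG(m.hire_year), 2)=2020.5
  3: ids {2, 5} → ROUND(AVG(m.hire_year), 2)=2015.5
  4: ids {7, 10} → ROUND(AVG(m.hire_year), 2)=2017
  5: ids {17} → ROUND(AVG(m.hire_year), 2)=2020

Ops | 2016 ; Sales | 2020.5 ; Marketing | 2015.5 ; Legal | 2017 ; Sales | 2020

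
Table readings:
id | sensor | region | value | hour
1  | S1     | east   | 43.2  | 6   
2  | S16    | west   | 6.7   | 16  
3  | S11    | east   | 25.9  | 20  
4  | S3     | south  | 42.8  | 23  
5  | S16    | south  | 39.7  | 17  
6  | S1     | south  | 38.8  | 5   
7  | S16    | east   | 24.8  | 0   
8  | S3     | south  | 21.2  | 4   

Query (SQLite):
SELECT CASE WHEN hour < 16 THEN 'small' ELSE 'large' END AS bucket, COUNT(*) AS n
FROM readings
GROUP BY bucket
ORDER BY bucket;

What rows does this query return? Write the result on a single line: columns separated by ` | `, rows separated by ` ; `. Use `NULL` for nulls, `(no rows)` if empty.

Bucket rows by hour < 16 → 'small' else 'large'; count each bucket.

large | 4 ; small | 4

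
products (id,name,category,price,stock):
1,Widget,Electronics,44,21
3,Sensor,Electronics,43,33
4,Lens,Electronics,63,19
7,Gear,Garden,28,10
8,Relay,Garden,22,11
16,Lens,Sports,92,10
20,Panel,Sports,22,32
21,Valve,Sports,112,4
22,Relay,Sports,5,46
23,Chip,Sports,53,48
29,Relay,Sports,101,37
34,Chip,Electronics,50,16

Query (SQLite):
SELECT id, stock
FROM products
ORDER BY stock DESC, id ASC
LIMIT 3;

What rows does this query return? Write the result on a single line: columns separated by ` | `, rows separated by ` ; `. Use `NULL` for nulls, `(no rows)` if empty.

23 | 48 ; 22 | 46 ; 29 | 37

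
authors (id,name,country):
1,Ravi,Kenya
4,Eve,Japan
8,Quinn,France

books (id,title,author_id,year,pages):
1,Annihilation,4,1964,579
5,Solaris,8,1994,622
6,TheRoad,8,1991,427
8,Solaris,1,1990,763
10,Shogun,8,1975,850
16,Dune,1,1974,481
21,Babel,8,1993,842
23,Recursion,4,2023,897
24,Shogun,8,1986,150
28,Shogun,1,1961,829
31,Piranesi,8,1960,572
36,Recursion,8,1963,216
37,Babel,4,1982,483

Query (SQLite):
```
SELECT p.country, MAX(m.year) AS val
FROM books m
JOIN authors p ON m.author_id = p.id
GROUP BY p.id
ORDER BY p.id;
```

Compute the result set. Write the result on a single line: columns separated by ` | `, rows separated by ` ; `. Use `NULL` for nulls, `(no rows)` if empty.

Join each books row to its authors via author_id.
Group joined rows by authors.id; compute MAX(m.year) per group.
  1: ids {8, 16, 28} → MAX(m.year)=1990
  4: ids {1, 23, 37} → MAX(m.year)=2023
  8: ids {5, 6, 10, 21, 24, 31, 36} → MAX(m.year)=1994

Kenya | 1990 ; Japan | 2023 ; France | 1994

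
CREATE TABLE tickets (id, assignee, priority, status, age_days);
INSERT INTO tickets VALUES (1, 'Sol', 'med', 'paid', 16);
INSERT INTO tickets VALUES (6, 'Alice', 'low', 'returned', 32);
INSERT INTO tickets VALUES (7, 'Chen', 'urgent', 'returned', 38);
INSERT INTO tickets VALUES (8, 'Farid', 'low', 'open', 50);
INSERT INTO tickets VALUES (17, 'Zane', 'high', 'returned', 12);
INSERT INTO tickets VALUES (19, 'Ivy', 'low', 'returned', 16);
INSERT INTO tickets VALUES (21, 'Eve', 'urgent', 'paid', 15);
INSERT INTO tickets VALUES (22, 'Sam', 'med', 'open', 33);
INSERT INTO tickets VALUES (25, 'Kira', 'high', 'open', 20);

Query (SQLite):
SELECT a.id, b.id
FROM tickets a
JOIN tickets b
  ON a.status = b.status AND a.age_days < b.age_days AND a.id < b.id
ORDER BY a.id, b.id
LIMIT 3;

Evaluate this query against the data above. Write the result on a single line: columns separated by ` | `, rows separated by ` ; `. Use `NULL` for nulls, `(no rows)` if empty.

6 | 7 ; 17 | 19

Pairs (a,b) with same status, a.age_days < b.age_days, a.id < b.id.
status groups: open:{8,22,25} paid:{1,21} returned:{6,7,17,19}
Ordered by (a.id, b.id); first 3.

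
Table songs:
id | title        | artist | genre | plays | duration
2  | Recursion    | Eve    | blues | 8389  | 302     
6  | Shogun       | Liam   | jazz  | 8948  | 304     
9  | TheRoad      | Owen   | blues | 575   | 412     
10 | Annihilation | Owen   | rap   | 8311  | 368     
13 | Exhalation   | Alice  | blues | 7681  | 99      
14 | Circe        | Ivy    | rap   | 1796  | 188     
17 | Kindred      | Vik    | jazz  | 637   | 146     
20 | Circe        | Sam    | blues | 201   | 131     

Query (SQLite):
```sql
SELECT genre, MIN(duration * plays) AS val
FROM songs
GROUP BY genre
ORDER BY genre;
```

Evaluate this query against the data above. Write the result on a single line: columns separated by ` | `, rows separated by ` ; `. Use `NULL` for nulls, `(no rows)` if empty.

blues | 26331 ; jazz | 93002 ; rap | 337648

For each row compute duration * plays.
Group by genre; take MIN of the expression per group.
  blues: ids {2, 9, 13, 20} → MIN(duration * plays)=26331
  jazz: ids {6, 17} → MIN(duration * plays)=93002
  rap: ids {10, 14} → MIN(duration * plays)=337648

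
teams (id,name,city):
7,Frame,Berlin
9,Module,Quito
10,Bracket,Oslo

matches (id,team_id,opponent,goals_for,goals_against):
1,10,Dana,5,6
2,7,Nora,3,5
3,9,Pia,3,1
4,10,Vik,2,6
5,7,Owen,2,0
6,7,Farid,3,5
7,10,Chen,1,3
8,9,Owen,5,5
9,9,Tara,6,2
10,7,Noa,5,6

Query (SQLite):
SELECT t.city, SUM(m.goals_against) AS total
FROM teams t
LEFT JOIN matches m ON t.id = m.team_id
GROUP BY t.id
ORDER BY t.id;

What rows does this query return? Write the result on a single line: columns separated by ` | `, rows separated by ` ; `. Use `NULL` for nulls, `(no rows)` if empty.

LEFT JOIN keeps every teams row; unmatched ones get NULL for matches columns.
Group by teams.id and compute SUM(m.goals_against). SUM over an all-NULL group is NULL.
  7: ids {2, 5, 6, 10} → SUM(m.goals_against)=16
  9: ids {3, 8, 9} → SUM(m.goals_against)=8
  10: ids {1, 4, 7} → SUM(m.goals_against)=15

Berlin | 16 ; Quito | 8 ; Oslo | 15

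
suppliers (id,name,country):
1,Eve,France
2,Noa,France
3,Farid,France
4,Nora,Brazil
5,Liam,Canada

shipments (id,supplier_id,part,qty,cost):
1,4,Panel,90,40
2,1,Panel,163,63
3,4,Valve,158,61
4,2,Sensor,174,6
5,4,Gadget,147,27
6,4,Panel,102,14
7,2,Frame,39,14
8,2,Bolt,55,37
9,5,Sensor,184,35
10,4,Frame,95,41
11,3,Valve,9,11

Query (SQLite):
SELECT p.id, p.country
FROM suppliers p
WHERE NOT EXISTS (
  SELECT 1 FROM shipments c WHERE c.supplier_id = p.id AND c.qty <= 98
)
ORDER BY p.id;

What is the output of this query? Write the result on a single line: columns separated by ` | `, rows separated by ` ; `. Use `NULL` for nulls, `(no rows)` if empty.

For each suppliers row, check whether any shipments with matching supplier_id has qty <= 98.
Keep rows where that is false.

1 | France ; 5 | Canada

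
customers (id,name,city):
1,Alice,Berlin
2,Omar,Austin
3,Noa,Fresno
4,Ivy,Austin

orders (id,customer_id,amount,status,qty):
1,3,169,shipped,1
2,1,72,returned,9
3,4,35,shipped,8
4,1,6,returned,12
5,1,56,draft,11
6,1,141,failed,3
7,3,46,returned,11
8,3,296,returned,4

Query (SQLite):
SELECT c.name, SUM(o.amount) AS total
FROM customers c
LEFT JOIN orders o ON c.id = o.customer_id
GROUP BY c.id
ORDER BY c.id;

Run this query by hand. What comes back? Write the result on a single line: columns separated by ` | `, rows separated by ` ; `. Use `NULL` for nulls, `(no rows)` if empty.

Alice | 275 ; Omar | NULL ; Noa | 511 ; Ivy | 35

LEFT JOIN keeps every customers row; unmatched ones get NULL for orders columns.
Group by customers.id and compute SUM(o.amount). SUM over an all-NULL group is NULL.
  1: ids {2, 4, 5, 6} → SUM(o.amount)=275
  2: ids {—} → SUM(o.amount)=NULL
  3: ids {1, 7, 8} → SUM(o.amount)=511
  4: ids {3} → SUM(o.amount)=35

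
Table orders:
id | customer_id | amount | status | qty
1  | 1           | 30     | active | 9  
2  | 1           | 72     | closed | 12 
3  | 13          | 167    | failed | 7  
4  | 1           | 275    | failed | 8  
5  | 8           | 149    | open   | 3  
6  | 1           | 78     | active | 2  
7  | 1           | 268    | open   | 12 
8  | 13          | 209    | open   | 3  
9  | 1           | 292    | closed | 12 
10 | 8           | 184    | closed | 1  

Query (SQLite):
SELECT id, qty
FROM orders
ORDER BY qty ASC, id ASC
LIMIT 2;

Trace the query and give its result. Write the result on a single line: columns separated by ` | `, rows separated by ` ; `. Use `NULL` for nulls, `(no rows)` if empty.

10 | 1 ; 6 | 2

Sort by qty asc, tiebreak id asc: (1, id=10), (2, id=6), (3, id=5), (3, id=8), (7, id=3) …. Take first 2.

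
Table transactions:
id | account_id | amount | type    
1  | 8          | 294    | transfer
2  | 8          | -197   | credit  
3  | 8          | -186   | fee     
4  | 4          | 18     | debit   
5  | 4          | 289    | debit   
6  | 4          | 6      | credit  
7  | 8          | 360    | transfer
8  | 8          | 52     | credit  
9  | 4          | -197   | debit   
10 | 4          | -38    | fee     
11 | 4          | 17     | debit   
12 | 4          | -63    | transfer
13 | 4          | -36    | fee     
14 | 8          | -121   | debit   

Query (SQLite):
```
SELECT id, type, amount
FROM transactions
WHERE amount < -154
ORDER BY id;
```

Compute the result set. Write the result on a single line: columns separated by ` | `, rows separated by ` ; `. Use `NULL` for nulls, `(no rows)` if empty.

2 | credit | -197 ; 3 | fee | -186 ; 9 | debit | -197

amount < -154: ids {2, 3, 9}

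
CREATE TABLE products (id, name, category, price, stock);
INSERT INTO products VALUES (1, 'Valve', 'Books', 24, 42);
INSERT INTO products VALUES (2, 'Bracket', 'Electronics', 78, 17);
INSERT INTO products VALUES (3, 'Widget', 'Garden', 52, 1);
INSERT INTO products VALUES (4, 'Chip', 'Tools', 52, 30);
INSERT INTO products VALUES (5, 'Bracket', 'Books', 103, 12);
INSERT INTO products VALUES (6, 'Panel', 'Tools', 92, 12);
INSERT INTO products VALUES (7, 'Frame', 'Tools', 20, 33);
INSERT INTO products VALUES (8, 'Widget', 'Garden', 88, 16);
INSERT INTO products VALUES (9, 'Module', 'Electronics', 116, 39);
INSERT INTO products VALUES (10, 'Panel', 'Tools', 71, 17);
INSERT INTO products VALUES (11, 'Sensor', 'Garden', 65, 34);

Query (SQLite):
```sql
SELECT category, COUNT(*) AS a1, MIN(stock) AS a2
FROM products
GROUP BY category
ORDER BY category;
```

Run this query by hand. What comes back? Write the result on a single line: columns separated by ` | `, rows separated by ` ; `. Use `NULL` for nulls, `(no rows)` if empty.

Books | 2 | 12 ; Electronics | 2 | 17 ; Garden | 3 | 1 ; Tools | 4 | 12

Group products by category.
Per group compute: COUNT(*), MIN(stock).
  Books: ids {1, 5} → COUNT(*)=2, MIN(stock)=12
  Electronics: ids {2, 9} → COUNT(*)=2, MIN(stock)=17
  Garden: ids {3, 8, 11} → COUNT(*)=3, MIN(stock)=1
  Tools: ids {4, 6, 7, 10} → COUNT(*)=4, MIN(stock)=12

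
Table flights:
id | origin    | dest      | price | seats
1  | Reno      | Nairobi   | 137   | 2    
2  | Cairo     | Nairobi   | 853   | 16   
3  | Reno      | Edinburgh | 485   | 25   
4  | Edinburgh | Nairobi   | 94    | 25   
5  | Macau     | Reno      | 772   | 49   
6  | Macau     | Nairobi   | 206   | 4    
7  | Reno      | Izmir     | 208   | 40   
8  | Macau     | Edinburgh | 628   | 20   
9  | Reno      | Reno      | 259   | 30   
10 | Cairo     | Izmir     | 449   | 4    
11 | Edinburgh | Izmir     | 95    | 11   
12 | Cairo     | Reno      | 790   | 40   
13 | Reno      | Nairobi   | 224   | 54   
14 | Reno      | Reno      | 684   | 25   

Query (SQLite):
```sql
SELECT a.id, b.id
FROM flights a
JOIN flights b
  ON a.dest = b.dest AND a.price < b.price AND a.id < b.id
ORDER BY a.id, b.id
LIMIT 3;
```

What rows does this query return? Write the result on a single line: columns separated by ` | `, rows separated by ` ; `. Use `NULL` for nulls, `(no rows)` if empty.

Pairs (a,b) with same dest, a.price < b.price, a.id < b.id.
dest groups: Edinburgh:{3,8} Izmir:{7,10,11} Nairobi:{1,2,4,6,13} Reno:{5,9,12,14}
Ordered by (a.id, b.id); first 3.

1 | 2 ; 1 | 6 ; 1 | 13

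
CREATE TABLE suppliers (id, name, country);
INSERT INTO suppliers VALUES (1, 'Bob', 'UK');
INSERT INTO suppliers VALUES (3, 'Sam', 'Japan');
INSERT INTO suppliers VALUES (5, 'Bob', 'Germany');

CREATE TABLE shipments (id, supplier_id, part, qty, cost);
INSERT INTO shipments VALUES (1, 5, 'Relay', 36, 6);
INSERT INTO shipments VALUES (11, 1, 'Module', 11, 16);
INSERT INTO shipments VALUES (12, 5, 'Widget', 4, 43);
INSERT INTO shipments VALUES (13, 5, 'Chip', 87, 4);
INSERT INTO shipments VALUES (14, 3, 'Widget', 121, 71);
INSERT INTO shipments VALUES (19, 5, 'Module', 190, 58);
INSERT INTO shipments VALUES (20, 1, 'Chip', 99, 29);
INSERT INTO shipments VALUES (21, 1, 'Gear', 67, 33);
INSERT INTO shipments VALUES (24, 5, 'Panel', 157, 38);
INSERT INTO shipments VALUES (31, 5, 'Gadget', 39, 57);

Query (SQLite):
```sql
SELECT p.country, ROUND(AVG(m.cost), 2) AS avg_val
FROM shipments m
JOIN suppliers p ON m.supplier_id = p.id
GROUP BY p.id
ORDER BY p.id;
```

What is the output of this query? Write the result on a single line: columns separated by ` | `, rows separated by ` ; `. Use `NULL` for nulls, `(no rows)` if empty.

Join each shipments row to its suppliers via supplier_id.
Group joined rows by suppliers.id; compute ROUND(AVG(m.cost), 2) per group.
  1: ids {11, 20, 21} → ROUND(AVG(m.cost), 2)=26
  3: ids {14} → ROUND(AVG(m.cost), 2)=71
  5: ids {1, 12, 13, 19, 24, 31} → ROUND(AVG(m.cost), 2)=34.33

UK | 26 ; Japan | 71 ; Germany | 34.33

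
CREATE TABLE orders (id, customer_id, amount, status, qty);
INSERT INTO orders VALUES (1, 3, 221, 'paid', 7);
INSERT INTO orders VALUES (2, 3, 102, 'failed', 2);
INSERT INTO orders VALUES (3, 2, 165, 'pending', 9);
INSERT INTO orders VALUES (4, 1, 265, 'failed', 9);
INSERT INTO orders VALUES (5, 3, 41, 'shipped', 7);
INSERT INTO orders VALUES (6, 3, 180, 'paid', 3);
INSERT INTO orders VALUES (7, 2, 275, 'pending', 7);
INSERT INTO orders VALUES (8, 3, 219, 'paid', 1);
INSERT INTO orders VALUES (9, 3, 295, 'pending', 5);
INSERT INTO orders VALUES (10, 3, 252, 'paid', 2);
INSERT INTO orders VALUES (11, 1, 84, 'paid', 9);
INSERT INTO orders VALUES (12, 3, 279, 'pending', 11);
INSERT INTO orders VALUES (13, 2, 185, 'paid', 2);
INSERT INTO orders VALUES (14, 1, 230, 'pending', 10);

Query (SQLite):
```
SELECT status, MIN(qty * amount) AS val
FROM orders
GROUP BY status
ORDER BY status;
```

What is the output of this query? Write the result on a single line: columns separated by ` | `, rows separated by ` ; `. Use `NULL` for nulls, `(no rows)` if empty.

failed | 204 ; paid | 219 ; pending | 1475 ; shipped | 287

For each row compute qty * amount.
Group by status; take MIN of the expression per group.
  failed: ids {2, 4} → MIN(qty * amount)=204
  paid: ids {1, 6, 8, 10, 11, 13} → MIN(qty * amount)=219
  pending: ids {3, 7, 9, 12, 14} → MIN(qty * amount)=1475
  shipped: ids {5} → MIN(qty * amount)=287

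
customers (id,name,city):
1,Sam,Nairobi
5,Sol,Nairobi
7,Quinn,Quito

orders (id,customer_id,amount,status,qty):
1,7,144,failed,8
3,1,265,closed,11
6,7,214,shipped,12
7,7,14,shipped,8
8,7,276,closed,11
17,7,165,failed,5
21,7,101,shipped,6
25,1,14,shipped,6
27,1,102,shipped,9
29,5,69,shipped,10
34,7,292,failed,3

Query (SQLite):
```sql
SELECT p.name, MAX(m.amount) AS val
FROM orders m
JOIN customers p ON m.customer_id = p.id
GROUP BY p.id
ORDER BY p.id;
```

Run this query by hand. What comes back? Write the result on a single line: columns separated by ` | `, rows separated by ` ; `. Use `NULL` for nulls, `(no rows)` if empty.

Join each orders row to its customers via customer_id.
Group joined rows by customers.id; compute MAX(m.amount) per group.
  1: ids {3, 25, 27} → MAX(m.amount)=265
  5: ids {29} → MAX(m.amount)=69
  7: ids {1, 6, 7, 8, 17, 21, 34} → MAX(m.amount)=292

Sam | 265 ; Sol | 69 ; Quinn | 292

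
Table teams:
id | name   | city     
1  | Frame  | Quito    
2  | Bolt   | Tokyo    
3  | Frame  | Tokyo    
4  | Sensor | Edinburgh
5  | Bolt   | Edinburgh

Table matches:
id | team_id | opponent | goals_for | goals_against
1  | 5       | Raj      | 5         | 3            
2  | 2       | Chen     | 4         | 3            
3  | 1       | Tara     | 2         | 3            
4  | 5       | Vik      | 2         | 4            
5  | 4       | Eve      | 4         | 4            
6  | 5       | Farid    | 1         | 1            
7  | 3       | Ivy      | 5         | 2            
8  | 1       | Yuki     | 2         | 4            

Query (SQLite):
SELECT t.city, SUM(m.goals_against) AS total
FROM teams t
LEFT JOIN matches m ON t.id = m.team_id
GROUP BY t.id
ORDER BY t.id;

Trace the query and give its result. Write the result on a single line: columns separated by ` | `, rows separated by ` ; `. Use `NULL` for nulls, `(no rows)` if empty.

Quito | 7 ; Tokyo | 3 ; Tokyo | 2 ; Edinburgh | 4 ; Edinburgh | 8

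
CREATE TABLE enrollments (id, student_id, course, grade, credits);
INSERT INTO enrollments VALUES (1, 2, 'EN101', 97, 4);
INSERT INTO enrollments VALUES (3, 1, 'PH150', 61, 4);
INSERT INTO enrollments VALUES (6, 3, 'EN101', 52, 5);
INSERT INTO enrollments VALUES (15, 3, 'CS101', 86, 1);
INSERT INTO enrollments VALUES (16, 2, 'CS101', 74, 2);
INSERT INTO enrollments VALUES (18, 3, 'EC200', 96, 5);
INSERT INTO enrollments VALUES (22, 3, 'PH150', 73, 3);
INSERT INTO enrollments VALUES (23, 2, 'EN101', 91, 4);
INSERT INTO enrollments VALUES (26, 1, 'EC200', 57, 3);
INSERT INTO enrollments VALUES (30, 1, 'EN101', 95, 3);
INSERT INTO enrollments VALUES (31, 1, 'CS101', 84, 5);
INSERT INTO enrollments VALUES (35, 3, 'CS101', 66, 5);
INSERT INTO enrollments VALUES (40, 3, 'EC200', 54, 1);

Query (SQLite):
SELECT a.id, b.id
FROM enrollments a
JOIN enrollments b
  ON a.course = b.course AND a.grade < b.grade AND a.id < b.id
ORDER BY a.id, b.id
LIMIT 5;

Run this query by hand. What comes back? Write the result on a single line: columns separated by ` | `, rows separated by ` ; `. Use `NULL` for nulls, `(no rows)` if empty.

3 | 22 ; 6 | 23 ; 6 | 30 ; 16 | 31 ; 23 | 30

Pairs (a,b) with same course, a.grade < b.grade, a.id < b.id.
course groups: CS101:{15,16,31,35} EC200:{18,26,40} EN101:{1,6,23,30} PH150:{3,22}
Ordered by (a.id, b.id); first 5.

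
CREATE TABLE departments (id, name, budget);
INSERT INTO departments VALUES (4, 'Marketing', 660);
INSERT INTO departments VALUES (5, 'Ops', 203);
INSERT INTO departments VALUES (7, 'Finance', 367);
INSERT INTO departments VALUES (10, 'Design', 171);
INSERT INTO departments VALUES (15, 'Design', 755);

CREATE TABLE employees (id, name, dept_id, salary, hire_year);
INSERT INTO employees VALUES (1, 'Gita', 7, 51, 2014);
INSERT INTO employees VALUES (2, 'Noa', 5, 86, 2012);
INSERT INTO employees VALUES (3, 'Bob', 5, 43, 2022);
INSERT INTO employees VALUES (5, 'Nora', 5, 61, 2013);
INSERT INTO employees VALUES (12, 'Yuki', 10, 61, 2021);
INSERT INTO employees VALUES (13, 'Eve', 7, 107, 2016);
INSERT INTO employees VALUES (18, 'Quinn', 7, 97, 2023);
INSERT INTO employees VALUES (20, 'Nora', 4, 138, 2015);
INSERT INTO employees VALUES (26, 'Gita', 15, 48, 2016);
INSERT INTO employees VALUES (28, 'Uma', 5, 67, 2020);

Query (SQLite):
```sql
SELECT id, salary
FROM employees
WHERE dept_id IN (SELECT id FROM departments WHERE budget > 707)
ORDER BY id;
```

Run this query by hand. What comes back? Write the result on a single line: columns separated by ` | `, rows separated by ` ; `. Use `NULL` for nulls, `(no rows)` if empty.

Inner query: departments.id where budget > 707.
Outer: keep employees rows whose dept_id is in that set.
Inner query → {15}

26 | 48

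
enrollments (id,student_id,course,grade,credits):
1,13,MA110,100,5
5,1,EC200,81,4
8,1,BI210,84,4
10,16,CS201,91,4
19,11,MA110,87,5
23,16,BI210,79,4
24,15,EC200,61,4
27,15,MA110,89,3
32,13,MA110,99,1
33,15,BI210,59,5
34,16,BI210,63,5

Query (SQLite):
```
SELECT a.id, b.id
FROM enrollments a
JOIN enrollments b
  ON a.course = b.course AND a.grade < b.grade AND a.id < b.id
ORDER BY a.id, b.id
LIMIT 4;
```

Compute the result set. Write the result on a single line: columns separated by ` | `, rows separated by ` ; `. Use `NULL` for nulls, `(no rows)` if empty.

Pairs (a,b) with same course, a.grade < b.grade, a.id < b.id.
course groups: BI210:{8,23,33,34} CS201:{10} EC200:{5,24} MA110:{1,19,27,32}
Ordered by (a.id, b.id); first 4.

19 | 27 ; 19 | 32 ; 27 | 32 ; 33 | 34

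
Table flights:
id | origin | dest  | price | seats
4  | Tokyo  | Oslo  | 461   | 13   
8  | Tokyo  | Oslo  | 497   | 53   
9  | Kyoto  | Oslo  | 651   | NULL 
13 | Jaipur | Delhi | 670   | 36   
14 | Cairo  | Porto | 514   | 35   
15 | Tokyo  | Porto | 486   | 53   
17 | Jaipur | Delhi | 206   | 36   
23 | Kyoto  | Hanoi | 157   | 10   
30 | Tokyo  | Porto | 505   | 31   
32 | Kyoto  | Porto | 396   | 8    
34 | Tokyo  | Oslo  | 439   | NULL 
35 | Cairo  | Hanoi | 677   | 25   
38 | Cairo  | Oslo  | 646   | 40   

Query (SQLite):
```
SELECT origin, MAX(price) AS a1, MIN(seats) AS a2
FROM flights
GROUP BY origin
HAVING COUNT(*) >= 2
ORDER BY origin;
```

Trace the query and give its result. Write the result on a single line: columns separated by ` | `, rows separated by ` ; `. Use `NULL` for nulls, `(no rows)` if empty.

Group flights by origin.
Per group compute: MAX(price), MIN(seats).
HAVING: drop groups with fewer than 2 rows.
  Cairo: ids {14, 35, 38} → MAX(price)=677, MIN(seats)=25
  Jaipur: ids {13, 17} → MAX(price)=670, MIN(seats)=36
  Kyoto: ids {9, 23, 32} → MAX(price)=651, MIN(seats)=8
  Tokyo: ids {4, 8, 15, 30, 34} → MAX(price)=505, MIN(seats)=13

Cairo | 677 | 25 ; Jaipur | 670 | 36 ; Kyoto | 651 | 8 ; Tokyo | 505 | 13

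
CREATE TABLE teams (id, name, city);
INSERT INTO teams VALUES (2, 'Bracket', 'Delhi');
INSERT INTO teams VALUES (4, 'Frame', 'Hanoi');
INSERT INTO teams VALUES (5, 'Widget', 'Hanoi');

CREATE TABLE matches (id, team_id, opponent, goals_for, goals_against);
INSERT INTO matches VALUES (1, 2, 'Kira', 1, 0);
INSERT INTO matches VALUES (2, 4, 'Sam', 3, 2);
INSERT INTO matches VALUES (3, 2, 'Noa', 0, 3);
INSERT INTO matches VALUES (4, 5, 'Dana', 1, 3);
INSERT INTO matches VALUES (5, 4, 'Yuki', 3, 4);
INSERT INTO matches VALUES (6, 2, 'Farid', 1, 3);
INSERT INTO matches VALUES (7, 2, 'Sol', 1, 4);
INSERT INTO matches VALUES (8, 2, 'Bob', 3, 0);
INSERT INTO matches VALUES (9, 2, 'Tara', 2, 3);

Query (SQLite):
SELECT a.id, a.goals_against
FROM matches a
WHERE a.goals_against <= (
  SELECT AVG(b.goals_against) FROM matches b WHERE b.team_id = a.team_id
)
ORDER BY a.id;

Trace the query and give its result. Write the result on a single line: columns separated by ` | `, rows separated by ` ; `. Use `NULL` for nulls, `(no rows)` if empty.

1 | 0 ; 2 | 2 ; 4 | 3 ; 8 | 0

For each matches row a, compute AVG(goals_against) over rows sharing a.team_id.
Keep row a if a.goals_against <= that per-group AVG.
  team_id=2: AVG(goals_against) = 2.166667
  team_id=4: AVG(goals_against) = 3.0
  team_id=5: AVG(goals_against) = 3.0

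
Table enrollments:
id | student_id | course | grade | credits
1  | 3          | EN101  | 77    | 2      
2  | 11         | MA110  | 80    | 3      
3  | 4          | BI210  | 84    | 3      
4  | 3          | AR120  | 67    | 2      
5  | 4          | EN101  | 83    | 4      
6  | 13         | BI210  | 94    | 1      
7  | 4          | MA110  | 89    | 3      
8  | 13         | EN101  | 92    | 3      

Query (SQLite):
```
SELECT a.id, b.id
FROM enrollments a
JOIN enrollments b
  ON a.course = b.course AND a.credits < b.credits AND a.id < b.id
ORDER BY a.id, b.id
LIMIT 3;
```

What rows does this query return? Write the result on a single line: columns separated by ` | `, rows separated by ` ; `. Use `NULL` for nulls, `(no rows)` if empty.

1 | 5 ; 1 | 8

Pairs (a,b) with same course, a.credits < b.credits, a.id < b.id.
course groups: AR120:{4} BI210:{3,6} EN101:{1,5,8} MA110:{2,7}
Ordered by (a.id, b.id); first 3.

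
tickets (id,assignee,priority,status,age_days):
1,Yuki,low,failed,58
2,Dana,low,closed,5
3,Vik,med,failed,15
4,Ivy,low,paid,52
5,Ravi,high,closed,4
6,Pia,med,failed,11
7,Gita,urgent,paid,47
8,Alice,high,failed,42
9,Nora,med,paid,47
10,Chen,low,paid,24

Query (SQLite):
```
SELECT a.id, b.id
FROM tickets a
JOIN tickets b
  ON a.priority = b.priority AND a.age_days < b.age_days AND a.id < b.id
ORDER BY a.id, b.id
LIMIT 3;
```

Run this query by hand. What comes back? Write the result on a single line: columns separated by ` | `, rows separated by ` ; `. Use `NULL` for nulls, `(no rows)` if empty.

2 | 4 ; 2 | 10 ; 3 | 9

Pairs (a,b) with same priority, a.age_days < b.age_days, a.id < b.id.
priority groups: high:{5,8} low:{1,2,4,10} med:{3,6,9} urgent:{7}
Ordered by (a.id, b.id); first 3.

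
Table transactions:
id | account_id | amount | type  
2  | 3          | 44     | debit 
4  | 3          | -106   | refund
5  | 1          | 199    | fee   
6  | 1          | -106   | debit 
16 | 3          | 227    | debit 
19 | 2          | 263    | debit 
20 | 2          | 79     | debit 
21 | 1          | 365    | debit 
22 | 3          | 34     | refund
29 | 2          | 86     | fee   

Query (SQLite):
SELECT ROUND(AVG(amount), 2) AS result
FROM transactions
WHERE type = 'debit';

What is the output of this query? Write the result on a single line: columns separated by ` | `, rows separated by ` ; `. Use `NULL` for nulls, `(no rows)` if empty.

Rows where type='debit' → amount values: [44, -106, 227, 263, 79, 365].
AVG = 872 / 6 (rounded to 2 dp).

145.33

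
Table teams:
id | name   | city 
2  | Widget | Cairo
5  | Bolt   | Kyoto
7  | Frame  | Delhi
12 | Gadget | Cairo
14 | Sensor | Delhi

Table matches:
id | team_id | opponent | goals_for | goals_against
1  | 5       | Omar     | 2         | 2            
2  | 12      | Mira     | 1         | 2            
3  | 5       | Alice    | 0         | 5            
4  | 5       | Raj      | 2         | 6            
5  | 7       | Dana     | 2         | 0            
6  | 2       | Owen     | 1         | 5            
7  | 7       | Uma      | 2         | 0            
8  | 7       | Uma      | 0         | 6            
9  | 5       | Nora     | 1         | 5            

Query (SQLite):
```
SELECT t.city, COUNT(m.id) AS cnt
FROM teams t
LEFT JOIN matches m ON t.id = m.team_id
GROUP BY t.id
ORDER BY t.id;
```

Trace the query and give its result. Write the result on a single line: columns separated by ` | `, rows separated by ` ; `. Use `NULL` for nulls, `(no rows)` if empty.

Cairo | 1 ; Kyoto | 4 ; Delhi | 3 ; Cairo | 1 ; Delhi | 0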